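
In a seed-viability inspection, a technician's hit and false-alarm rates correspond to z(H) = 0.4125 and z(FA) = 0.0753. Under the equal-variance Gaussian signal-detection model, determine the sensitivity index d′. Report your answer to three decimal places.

d′ = 0.337

d' = z(H) − z(FA) = 0.4125 − 0.0753 = 0.3372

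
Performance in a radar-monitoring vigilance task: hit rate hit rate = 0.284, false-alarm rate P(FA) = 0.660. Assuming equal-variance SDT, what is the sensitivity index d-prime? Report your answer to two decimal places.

z(0.284) = -0.571, z(0.660) = 0.412
d' = z(H) − z(FA) = -0.571 − 0.412 = -0.983

d-prime = -0.98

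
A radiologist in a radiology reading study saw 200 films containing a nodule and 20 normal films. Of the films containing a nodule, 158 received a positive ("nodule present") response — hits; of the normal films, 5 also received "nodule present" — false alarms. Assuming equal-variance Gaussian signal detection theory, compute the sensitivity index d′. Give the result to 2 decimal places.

d′ = 1.48

H = 158/200 = 0.7900
FA = 5/20 = 0.2500
z(H) = z(0.7900) = 0.8064
z(FA) = z(0.2500) = -0.6745
d' = z(H) − z(FA) = 0.8064 − (-0.6745) = 1.4809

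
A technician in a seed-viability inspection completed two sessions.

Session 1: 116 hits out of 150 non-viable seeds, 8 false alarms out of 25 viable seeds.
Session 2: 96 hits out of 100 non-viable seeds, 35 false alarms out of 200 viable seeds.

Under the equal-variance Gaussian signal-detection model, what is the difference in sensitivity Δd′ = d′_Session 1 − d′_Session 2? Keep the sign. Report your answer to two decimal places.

Δd′ = -1.47

Session 1: z(0.7733) = 0.750, z(0.3200) = -0.468, d' = 1.218
Session 2: z(0.9600) = 1.751, z(0.1750) = -0.935, d' = 2.686
Δd' = d'_Session 1 − d'_Session 2 = 1.218 − 2.686 = -1.468
Session 2 has the higher sensitivity.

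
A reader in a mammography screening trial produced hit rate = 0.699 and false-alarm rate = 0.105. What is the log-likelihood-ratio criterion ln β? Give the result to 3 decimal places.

z(H) = z(0.699) = 0.5215
z(FA) = z(0.105) = -1.2536
ln β = −½·[z(H)² − z(FA)²] = −0.5 × (0.2720 − 1.5715) = 0.64975

ln β = 0.650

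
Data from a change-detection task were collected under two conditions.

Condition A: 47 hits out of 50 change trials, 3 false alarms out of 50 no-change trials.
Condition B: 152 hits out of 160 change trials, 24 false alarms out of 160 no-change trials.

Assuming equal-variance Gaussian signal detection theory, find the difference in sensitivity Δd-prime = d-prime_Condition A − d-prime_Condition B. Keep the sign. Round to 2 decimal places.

Condition A: z(0.9400) = 1.555, z(0.0600) = -1.555, d' = 3.110
Condition B: z(0.9500) = 1.645, z(0.1500) = -1.036, d' = 2.681
Δd' = d'_Condition A − d'_Condition B = 3.110 − 2.681 = 0.429
Condition A has the higher sensitivity.

Δd-prime = 0.43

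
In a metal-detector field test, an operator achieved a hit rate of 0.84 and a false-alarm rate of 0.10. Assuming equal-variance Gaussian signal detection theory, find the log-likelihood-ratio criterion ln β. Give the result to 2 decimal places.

Φ⁻¹(0.84) = 0.994, Φ⁻¹(0.10) = -1.282
ln β = −½·[z(H)² − z(FA)²] = −0.5 × (0.988 − 1.644) = 0.328

ln β = 0.33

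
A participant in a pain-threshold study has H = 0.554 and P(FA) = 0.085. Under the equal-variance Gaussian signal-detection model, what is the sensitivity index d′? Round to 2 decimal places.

z(H) = z(0.554) = 0.1358
z(FA) = z(0.085) = -1.3722
d' = z(H) − z(FA) = 0.1358 − (-1.3722) = 1.5080

d′ = 1.51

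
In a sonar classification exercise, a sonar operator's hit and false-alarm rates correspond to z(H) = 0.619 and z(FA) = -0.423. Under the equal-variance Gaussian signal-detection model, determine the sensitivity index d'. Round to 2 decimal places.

d' = 1.04

d' = z(H) − z(FA) = 0.619 − (-0.423) = 1.042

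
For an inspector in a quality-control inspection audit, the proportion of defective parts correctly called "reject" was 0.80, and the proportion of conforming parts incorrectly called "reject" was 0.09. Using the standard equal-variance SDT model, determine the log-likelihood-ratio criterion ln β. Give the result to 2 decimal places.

ln β = 0.54

z(0.80) = 0.842, z(0.09) = -1.341
ln β = −½·[z(H)² − z(FA)²] = −0.5 × (0.709 − 1.798) = 0.5445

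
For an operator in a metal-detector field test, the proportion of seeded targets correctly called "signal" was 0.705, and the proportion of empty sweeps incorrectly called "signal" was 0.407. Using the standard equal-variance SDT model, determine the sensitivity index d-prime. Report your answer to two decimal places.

d-prime = 0.77

z(H) = z(0.705) = 0.539
z(FA) = z(0.407) = -0.235
d' = z(H) − z(FA) = 0.539 − (-0.235) = 0.774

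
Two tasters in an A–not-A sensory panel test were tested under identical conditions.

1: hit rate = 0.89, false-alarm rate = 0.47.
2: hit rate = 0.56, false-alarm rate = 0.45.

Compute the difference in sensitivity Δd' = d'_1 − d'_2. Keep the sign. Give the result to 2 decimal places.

Δd' = 1.03

1: z(0.89) = 1.227, z(0.47) = -0.075, d' = 1.302
2: z(0.56) = 0.151, z(0.45) = -0.126, d' = 0.277
Δd' = d'_1 − d'_2 = 1.302 − 0.277 = 1.025
1 has the higher sensitivity.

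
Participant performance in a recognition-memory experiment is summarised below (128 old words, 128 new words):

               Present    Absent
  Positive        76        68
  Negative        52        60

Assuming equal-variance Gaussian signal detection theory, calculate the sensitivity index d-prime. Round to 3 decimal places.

H = 76/128 = 0.5938
FA = 68/128 = 0.5312
z(0.5938) = 0.2373, z(0.5312) = 0.0783
d' = z(H) − z(FA) = 0.2373 − 0.0783 = 0.1590

d-prime = 0.159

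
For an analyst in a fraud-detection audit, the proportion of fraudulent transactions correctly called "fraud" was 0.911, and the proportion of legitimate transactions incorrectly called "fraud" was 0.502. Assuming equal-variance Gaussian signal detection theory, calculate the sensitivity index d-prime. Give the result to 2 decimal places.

d-prime = 1.34

Φ⁻¹(H) = 1.347
Φ⁻¹(FA) = 0.005
d' = z(H) − z(FA) = 1.347 − 0.005 = 1.342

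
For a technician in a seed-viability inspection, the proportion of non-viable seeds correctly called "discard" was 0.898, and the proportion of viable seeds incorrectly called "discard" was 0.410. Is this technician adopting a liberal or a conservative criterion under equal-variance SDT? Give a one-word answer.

liberal

z(H) = 1.270, z(FA) = -0.228
c = −½·(z(H) + z(FA)) = -0.521
c < 0 → liberal criterion (biased toward responding “yes”).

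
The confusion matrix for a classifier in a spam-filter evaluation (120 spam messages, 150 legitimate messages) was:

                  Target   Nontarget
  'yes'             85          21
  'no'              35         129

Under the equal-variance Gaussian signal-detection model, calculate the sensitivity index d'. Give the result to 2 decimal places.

H = 85/120 = 0.7083
FA = 21/150 = 0.1400
Φ⁻¹(0.7083) = 0.548, Φ⁻¹(0.1400) = -1.080
d' = z(H) − z(FA) = 0.548 − (-1.080) = 1.628

d' = 1.63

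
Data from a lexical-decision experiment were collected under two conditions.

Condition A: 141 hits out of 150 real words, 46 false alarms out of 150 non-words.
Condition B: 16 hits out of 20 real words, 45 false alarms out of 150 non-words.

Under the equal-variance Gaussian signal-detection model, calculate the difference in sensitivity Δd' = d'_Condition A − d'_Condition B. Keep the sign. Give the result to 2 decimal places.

Condition A: z(0.9400) = 1.555, z(0.3067) = -0.505, d' = 2.060
Condition B: z(0.8000) = 0.842, z(0.3000) = -0.524, d' = 1.366
Δd' = d'_Condition A − d'_Condition B = 2.060 − 1.366 = 0.694
Condition A has the higher sensitivity.

Δd' = 0.69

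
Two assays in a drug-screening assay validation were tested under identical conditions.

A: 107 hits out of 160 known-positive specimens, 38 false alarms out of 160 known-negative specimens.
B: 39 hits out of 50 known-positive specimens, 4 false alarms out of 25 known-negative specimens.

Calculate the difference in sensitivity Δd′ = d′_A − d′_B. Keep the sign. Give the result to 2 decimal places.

A: z(0.6687) = 0.436, z(0.2375) = -0.714, d' = 1.150
B: z(0.7800) = 0.772, z(0.1600) = -0.994, d' = 1.766
Δd' = d'_A − d'_B = 1.150 − 1.766 = -0.616
B has the higher sensitivity.

Δd′ = -0.62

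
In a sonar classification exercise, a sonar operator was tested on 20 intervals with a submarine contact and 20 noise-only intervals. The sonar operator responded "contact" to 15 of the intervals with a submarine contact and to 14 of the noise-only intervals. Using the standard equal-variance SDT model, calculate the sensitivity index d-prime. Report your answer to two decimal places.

d-prime = 0.15

H = 15/20 = 0.7500
FA = 14/20 = 0.7000
z(H) = 0.674
z(FA) = 0.524
d' = z(H) − z(FA) = 0.674 − 0.524 = 0.150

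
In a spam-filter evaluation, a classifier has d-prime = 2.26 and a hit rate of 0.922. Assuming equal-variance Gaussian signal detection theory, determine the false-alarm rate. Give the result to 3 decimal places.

false-alarm rate = 0.200

z(hit rate) = z(0.922) = 1.4187
z(FA) = z(H) − d' = 1.4187 − 2.26 = -0.8413
false-alarm rate = Φ(-0.8413) = 0.2001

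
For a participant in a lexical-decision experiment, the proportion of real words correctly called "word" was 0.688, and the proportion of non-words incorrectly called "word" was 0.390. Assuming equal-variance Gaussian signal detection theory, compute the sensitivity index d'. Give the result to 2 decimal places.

z(H) = 0.490
z(FA) = -0.279
d' = z(H) − z(FA) = 0.490 − (-0.279) = 0.769

d' = 0.77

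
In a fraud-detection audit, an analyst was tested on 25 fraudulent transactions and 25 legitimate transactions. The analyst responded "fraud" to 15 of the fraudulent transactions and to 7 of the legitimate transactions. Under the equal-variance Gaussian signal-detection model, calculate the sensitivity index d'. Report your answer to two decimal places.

d' = 0.84

H = 15/25 = 0.6000
FA = 7/25 = 0.2800
z(H) = z(0.6000) = 0.253
z(FA) = z(0.2800) = -0.583
d' = z(H) − z(FA) = 0.253 − (-0.583) = 0.836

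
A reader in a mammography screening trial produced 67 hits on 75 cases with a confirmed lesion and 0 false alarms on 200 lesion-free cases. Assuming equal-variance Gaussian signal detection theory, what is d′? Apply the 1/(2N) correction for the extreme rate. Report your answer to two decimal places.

The false-alarm rate is 0/200 = 0, so apply the 1/(2N) correction: FA → 1/(2·200) = 0.00250.
z(H) = z(0.89333) = 1.244
z(FA) = z(0.00250) = -2.807
d' = 1.244 − (-2.807) = 4.051

d′ = 4.05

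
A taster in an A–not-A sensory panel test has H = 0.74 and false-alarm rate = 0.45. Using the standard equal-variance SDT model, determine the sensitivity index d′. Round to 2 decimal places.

z(0.74) = 0.6433, z(0.45) = -0.1257
d' = z(H) − z(FA) = 0.6433 − (-0.1257) = 0.7690

d′ = 0.77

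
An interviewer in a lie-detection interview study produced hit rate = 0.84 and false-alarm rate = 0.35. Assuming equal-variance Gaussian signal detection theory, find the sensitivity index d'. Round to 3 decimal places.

d' = 1.380

z(H) = 0.9945
z(FA) = -0.3853
d' = z(H) − z(FA) = 0.9945 − (-0.3853) = 1.3798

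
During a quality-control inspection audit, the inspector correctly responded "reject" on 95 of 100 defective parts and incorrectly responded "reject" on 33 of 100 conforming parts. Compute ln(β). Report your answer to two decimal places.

ln β = -1.26

H = 95/100 = 0.9500
FA = 33/100 = 0.3300
z(H) = z(0.9500) = 1.645
z(FA) = z(0.3300) = -0.440
ln β = −½·[z(H)² − z(FA)²] = −0.5 × (2.706 − 0.194) = -1.256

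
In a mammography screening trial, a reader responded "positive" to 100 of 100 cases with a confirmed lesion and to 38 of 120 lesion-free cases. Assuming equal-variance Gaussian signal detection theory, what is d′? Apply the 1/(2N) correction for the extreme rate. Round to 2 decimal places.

The hit rate is 100/100 = 1, so apply the 1/(2N) correction: H → 1 − 1/(2·100) = 0.99500.
z(H) = z(0.99500) = 2.576
z(FA) = z(0.31667) = -0.477
d' = 2.576 − (-0.477) = 3.053

d′ = 3.05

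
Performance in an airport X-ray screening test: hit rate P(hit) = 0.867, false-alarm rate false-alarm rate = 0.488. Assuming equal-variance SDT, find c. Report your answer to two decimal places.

z(H) = z(0.867) = 1.112
z(FA) = z(0.488) = -0.030
c = −½·[z(H) + z(FA)] = −0.5 × (1.112 + (-0.030)) = -0.541
c < 0: the screener has a liberal response bias.

c = -0.54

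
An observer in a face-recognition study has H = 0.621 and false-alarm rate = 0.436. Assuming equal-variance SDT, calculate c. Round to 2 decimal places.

c = -0.07

z(0.621) = 0.308, z(0.436) = -0.161
c = −½·[z(H) + z(FA)] = −0.5 × (0.308 + (-0.161)) = -0.0735
c < 0: the observer has a liberal response bias.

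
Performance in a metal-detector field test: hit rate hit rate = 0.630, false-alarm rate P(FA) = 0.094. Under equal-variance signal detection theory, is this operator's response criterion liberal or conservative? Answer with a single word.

conservative

z(H) = 0.332, z(FA) = -1.317
c = −½·(z(H) + z(FA)) = 0.4925
c > 0 → conservative criterion (biased toward responding “no”).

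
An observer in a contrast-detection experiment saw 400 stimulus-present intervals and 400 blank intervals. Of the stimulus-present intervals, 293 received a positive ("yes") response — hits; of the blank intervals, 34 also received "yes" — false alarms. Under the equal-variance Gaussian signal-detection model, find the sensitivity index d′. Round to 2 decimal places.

H = 293/400 = 0.7325
FA = 34/400 = 0.0850
z(0.7325) = 0.6204, z(0.0850) = -1.3722
d' = z(H) − z(FA) = 0.6204 − (-1.3722) = 1.9926

d′ = 1.99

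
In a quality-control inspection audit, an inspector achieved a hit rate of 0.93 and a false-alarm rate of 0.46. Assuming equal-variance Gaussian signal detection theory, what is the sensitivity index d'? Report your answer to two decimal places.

d' = 1.58

z(0.93) = 1.476, z(0.46) = -0.100
d' = z(H) − z(FA) = 1.476 − (-0.100) = 1.576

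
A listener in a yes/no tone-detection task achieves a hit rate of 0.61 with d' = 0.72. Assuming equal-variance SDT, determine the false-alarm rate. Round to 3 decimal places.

z(hit rate) = z(0.61) = 0.2793
z(FA) = z(H) − d' = 0.2793 − 0.72 = -0.4407
false-alarm rate = Φ(-0.4407) = 0.3297

false-alarm rate = 0.330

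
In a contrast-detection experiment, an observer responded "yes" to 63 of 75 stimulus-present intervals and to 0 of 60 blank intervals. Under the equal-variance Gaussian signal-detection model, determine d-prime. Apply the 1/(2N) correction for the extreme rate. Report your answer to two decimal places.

The false-alarm rate is 0/60 = 0, so apply the 1/(2N) correction: FA → 1/(2·60) = 0.00833.
z(H) = z(0.84000) = 0.994
z(FA) = z(0.00833) = -2.394
d' = 0.994 − (-2.394) = 3.388

d-prime = 3.39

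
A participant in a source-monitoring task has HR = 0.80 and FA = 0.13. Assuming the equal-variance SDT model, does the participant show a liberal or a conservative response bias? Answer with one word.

conservative

z(H) = 0.842, z(FA) = -1.126
c = −½·(z(H) + z(FA)) = 0.142
c > 0 → conservative criterion (biased toward responding “no”).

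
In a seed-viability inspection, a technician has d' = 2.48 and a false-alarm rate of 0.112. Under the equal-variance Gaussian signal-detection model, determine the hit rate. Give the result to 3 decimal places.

hit rate = 0.897

z(false-alarm rate) = z(0.112) = -1.2160
z(H) = z(FA) + d' = -1.2160 + 2.48 = 1.2640
hit rate = Φ(1.2640) = 0.8969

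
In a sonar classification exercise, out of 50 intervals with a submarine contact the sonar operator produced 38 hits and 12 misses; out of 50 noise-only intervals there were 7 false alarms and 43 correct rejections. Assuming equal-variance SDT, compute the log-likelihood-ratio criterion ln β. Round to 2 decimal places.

H = 38/50 = 0.7600
FA = 7/50 = 0.1400
z(H) = z(0.7600) = 0.706
z(FA) = z(0.1400) = -1.080
ln β = −½·[z(H)² − z(FA)²] = −0.5 × (0.498 − 1.166) = 0.334

ln β = 0.33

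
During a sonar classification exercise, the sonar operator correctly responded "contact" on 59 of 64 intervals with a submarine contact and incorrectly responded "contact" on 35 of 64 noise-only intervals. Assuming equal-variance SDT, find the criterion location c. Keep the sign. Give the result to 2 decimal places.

H = 59/64 = 0.9219
FA = 35/64 = 0.5469
Φ⁻¹(H) = 1.418
Φ⁻¹(FA) = 0.118
c = −½·[z(H) + z(FA)] = −0.5 × (1.418 + 0.118) = -0.768

c = -0.77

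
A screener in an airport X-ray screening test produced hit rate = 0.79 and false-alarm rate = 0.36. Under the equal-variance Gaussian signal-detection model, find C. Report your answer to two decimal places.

z(H) = z(0.79) = 0.806
z(FA) = z(0.36) = -0.358
c = −½·[z(H) + z(FA)] = −0.5 × (0.806 + (-0.358)) = -0.224
c < 0: the screener has a liberal response bias.

C = -0.22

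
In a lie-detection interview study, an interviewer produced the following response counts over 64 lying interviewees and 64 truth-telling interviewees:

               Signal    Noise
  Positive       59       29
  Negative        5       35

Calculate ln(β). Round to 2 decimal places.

H = 59/64 = 0.9219
FA = 29/64 = 0.4531
z(H) = z(0.9219) = 1.418
z(FA) = z(0.4531) = -0.118
ln β = −½·[z(H)² − z(FA)²] = −0.5 × (2.011 − 0.014) = -0.9985

ln β = -1.00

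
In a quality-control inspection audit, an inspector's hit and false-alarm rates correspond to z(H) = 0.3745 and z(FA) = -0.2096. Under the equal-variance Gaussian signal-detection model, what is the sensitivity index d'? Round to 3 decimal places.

d' = z(H) − z(FA) = 0.3745 − (-0.2096) = 0.5841

d' = 0.584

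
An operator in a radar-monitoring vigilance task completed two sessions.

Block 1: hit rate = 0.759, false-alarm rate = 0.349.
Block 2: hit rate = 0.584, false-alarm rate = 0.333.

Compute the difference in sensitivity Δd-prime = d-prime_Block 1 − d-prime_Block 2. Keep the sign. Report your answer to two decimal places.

Δd-prime = 0.45

Block 1: z(0.759) = 0.703, z(0.349) = -0.388, d' = 1.091
Block 2: z(0.584) = 0.212, z(0.333) = -0.432, d' = 0.644
Δd' = d'_Block 1 − d'_Block 2 = 1.091 − 0.644 = 0.447
Block 1 has the higher sensitivity.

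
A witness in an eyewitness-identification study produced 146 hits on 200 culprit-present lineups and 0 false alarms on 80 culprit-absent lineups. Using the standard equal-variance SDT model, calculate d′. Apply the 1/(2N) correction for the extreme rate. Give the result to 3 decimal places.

d′ = 3.111

The false-alarm rate is 0/80 = 0, so apply the 1/(2N) correction: FA → 1/(2·80) = 0.00625.
z(H) = z(0.73000) = 0.6128
z(FA) = z(0.00625) = -2.4977
d' = 0.6128 − (-2.4977) = 3.1105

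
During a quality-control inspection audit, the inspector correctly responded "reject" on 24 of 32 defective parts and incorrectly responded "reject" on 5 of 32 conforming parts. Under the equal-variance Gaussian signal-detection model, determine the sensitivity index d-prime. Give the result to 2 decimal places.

H = 24/32 = 0.7500
FA = 5/32 = 0.1562
z(H) = z(0.7500) = 0.674
z(FA) = z(0.1562) = -1.010
d' = z(H) − z(FA) = 0.674 − (-1.010) = 1.684

d-prime = 1.68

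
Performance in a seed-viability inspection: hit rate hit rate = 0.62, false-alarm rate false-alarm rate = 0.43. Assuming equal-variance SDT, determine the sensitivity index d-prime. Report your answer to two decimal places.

d-prime = 0.48

Φ⁻¹(H) = Φ⁻¹(0.62) = 0.305
Φ⁻¹(FA) = Φ⁻¹(0.43) = -0.176
d' = z(H) − z(FA) = 0.305 − (-0.176) = 0.481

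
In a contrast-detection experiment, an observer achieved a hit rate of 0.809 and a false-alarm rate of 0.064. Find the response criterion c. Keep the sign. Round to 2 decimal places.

c = 0.32

Φ⁻¹(0.809) = 0.874, Φ⁻¹(0.064) = -1.522
c = −½·[z(H) + z(FA)] = −0.5 × (0.874 + (-1.522)) = 0.324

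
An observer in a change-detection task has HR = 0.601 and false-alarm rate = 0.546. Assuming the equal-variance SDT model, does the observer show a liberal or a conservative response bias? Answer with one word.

liberal

z(H) = 0.256, z(FA) = 0.116
c = −½·(z(H) + z(FA)) = -0.186
c < 0 → liberal criterion (biased toward responding “yes”).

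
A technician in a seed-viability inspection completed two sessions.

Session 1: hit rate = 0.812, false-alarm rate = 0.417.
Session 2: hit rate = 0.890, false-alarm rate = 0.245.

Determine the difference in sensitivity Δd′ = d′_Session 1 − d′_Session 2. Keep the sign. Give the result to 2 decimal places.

Δd′ = -0.82

Session 1: z(0.812) = 0.885, z(0.417) = -0.210, d' = 1.095
Session 2: z(0.890) = 1.227, z(0.245) = -0.690, d' = 1.917
Δd' = d'_Session 1 − d'_Session 2 = 1.095 − 1.917 = -0.822
Session 2 has the higher sensitivity.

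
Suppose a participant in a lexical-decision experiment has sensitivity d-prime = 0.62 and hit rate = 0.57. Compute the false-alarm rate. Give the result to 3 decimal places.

false-alarm rate = 0.329

z(hit rate) = z(0.57) = 0.1764
z(FA) = z(H) − d' = 0.1764 − 0.62 = -0.4436
false-alarm rate = Φ(-0.4436) = 0.3287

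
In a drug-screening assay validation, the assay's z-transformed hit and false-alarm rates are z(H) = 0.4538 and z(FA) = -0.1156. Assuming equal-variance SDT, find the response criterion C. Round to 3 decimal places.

c = −½·[z(H) + z(FA)] = −½·(0.4538 + (-0.1156)) = -0.1691

C = -0.169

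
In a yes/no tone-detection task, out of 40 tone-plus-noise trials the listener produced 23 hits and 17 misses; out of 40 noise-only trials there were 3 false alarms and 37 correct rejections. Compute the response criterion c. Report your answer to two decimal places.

c = 0.63

H = 23/40 = 0.5750
FA = 3/40 = 0.0750
z(H) = 0.1891
z(FA) = -1.4395
c = −½·[z(H) + z(FA)] = −0.5 × (0.1891 + (-1.4395)) = 0.6252
c > 0: the listener has a conservative response bias.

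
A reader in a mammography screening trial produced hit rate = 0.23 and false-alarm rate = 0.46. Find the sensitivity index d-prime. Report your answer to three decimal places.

Φ⁻¹(0.23) = -0.7388, Φ⁻¹(0.46) = -0.1004
d' = z(H) − z(FA) = -0.7388 − (-0.1004) = -0.6384

d-prime = -0.638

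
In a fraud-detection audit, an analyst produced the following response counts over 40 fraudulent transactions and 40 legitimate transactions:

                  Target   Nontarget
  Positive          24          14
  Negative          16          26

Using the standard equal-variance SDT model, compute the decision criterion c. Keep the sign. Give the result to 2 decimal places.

c = 0.07

H = 24/40 = 0.6000
FA = 14/40 = 0.3500
Φ⁻¹(H) = Φ⁻¹(0.6000) = 0.2533
Φ⁻¹(FA) = Φ⁻¹(0.3500) = -0.3853
c = −½·[z(H) + z(FA)] = −0.5 × (0.2533 + (-0.3853)) = 0.0660
c > 0: the analyst has a conservative response bias.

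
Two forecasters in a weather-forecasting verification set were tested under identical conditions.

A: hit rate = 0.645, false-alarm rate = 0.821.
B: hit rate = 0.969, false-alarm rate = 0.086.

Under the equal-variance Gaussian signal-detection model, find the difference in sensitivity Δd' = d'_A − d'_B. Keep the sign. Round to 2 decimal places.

Δd' = -3.78

A: z(0.645) = 0.372, z(0.821) = 0.919, d' = -0.547
B: z(0.969) = 1.866, z(0.086) = -1.366, d' = 3.232
Δd' = d'_A − d'_B = -0.547 − 3.232 = -3.779
B has the higher sensitivity.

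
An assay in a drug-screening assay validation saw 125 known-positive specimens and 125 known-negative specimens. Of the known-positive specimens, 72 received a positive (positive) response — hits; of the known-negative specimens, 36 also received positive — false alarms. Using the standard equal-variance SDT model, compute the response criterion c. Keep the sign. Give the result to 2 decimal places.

c = 0.18

H = 72/125 = 0.5760
FA = 36/125 = 0.2880
z(H) = z(0.5760) = 0.192
z(FA) = z(0.2880) = -0.559
c = −½·[z(H) + z(FA)] = −0.5 × (0.192 + (-0.559)) = 0.1835
c > 0: the assay has a conservative response bias.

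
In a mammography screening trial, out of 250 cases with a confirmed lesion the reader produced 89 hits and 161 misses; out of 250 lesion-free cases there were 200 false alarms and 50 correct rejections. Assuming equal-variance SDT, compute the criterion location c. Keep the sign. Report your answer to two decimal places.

c = -0.24

H = 89/250 = 0.3560
FA = 200/250 = 0.8000
z(0.3560) = -0.369, z(0.8000) = 0.842
c = −½·[z(H) + z(FA)] = −0.5 × (-0.369 + 0.842) = -0.2365
c < 0: the reader has a liberal response bias.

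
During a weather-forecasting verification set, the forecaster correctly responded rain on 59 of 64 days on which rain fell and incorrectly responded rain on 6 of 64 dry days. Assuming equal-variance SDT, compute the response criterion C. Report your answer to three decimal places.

H = 59/64 = 0.9219
FA = 6/64 = 0.0938
z(0.9219) = 1.4180, z(0.0938) = -1.3177
c = −½·[z(H) + z(FA)] = −0.5 × (1.4180 + (-1.3177)) = -0.05015

C = -0.050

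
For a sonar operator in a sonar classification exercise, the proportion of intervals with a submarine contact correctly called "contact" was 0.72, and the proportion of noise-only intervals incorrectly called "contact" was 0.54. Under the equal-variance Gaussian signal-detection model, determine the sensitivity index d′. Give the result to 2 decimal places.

d′ = 0.48

z(H) = 0.583
z(FA) = 0.100
d' = z(H) − z(FA) = 0.583 − 0.100 = 0.483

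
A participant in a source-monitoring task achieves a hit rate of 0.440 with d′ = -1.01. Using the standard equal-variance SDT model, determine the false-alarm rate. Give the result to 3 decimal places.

false-alarm rate = 0.805

z(hit rate) = z(0.440) = -0.1510
z(FA) = z(H) − d' = -0.1510 − (-1.01) = 0.8590
false-alarm rate = Φ(0.8590) = 0.8048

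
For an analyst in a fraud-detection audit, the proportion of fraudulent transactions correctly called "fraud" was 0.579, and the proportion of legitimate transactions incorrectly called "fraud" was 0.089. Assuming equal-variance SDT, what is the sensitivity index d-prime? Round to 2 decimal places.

z(H) = z(0.579) = 0.1993
z(FA) = z(0.089) = -1.3469
d' = z(H) − z(FA) = 0.1993 − (-1.3469) = 1.5462

d-prime = 1.55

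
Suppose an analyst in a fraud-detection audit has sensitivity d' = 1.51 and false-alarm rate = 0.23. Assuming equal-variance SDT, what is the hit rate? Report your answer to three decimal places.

z(false-alarm rate) = z(0.23) = -0.7388
z(H) = z(FA) + d' = -0.7388 + 1.51 = 0.7712
hit rate = Φ(0.7712) = 0.7797

hit rate = 0.780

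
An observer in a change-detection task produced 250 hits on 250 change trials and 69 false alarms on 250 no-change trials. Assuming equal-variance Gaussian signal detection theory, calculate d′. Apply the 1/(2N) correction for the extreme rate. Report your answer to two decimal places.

The hit rate is 250/250 = 1, so apply the 1/(2N) correction: H → 1 − 1/(2·250) = 0.99800.
z(H) = z(0.99800) = 2.878
z(FA) = z(0.27600) = -0.595
d' = 2.878 − (-0.595) = 3.473

d′ = 3.47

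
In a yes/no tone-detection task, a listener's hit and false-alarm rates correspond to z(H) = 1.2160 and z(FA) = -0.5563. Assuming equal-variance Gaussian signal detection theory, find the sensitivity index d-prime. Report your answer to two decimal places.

d' = z(H) − z(FA) = 1.2160 − (-0.5563) = 1.7723

d-prime = 1.77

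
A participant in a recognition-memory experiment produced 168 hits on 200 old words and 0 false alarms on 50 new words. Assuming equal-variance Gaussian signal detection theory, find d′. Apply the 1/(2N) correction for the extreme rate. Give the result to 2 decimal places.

The false-alarm rate is 0/50 = 0, so apply the 1/(2N) correction: FA → 1/(2·50) = 0.01000.
z(H) = z(0.84000) = 0.994
z(FA) = z(0.01000) = -2.326
d' = 0.994 − (-2.326) = 3.320

d′ = 3.32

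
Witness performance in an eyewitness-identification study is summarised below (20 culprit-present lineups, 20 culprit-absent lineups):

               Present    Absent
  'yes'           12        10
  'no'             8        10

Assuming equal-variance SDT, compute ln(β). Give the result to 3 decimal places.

ln β = -0.032

H = 12/20 = 0.6000
FA = 10/20 = 0.5000
z(0.6000) = 0.2533, z(0.5000) = 0.0000
ln β = −½·[z(H)² − z(FA)²] = −0.5 × (0.0642 − 0.0000) = -0.0321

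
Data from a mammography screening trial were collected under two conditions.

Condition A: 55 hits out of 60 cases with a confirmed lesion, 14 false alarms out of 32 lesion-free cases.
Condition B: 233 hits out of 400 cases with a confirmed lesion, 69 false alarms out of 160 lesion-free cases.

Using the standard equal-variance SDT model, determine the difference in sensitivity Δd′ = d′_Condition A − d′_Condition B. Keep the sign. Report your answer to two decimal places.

Condition A: z(0.9167) = 1.383, z(0.4375) = -0.157, d' = 1.540
Condition B: z(0.5825) = 0.208, z(0.4313) = -0.173, d' = 0.381
Δd' = d'_Condition A − d'_Condition B = 1.540 − 0.381 = 1.159
Condition A has the higher sensitivity.

Δd′ = 1.16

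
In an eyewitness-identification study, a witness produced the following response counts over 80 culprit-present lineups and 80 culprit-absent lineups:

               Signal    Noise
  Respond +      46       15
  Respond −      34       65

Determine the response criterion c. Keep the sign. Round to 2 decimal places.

H = 46/80 = 0.5750
FA = 15/80 = 0.1875
Φ⁻¹(H) = Φ⁻¹(0.5750) = 0.189
Φ⁻¹(FA) = Φ⁻¹(0.1875) = -0.887
c = −½·[z(H) + z(FA)] = −0.5 × (0.189 + (-0.887)) = 0.349
c > 0: the witness has a conservative response bias.

c = 0.35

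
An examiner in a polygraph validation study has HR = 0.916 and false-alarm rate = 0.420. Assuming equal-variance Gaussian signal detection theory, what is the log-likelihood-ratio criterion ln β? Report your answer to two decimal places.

ln β = -0.93

Φ⁻¹(H) = Φ⁻¹(0.916) = 1.379
Φ⁻¹(FA) = Φ⁻¹(0.420) = -0.202
ln β = −½·[z(H)² − z(FA)²] = −0.5 × (1.902 − 0.041) = -0.9305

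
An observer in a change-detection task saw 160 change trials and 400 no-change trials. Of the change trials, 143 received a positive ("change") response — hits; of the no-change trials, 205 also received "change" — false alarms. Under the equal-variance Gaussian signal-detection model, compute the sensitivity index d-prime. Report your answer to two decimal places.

d-prime = 1.22

H = 143/160 = 0.8938
FA = 205/400 = 0.5125
z(H) = 1.247
z(FA) = 0.031
d' = z(H) − z(FA) = 1.247 − 0.031 = 1.216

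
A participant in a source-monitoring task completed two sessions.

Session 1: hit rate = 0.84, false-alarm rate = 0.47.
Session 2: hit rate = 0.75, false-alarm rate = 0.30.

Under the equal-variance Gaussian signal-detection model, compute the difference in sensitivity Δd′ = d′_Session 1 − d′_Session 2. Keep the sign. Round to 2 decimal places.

Session 1: z(0.84) = 0.994, z(0.47) = -0.075, d' = 1.069
Session 2: z(0.75) = 0.674, z(0.30) = -0.524, d' = 1.198
Δd' = d'_Session 1 − d'_Session 2 = 1.069 − 1.198 = -0.129
Session 2 has the higher sensitivity.

Δd′ = -0.13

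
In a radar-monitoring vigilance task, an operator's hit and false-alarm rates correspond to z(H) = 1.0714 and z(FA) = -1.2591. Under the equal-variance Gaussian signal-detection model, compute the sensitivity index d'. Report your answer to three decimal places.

d' = 2.331

d' = z(H) − z(FA) = 1.0714 − (-1.2591) = 2.3305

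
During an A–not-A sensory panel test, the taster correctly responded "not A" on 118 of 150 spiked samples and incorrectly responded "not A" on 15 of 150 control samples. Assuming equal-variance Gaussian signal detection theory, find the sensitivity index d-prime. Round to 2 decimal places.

d-prime = 2.08

H = 118/150 = 0.7867
FA = 15/150 = 0.1000
z(H) = 0.7950
z(FA) = -1.2816
d' = z(H) − z(FA) = 0.7950 − (-1.2816) = 2.0766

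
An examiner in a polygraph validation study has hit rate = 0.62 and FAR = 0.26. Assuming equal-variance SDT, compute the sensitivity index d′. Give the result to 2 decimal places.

z(H) = 0.3055
z(FA) = -0.6433
d' = z(H) − z(FA) = 0.3055 − (-0.6433) = 0.9488

d′ = 0.95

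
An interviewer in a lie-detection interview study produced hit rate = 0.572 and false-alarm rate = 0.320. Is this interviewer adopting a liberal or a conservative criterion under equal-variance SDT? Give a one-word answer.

conservative

z(H) = 0.181, z(FA) = -0.468
c = −½·(z(H) + z(FA)) = 0.1435
c > 0 → conservative criterion (biased toward responding “no”).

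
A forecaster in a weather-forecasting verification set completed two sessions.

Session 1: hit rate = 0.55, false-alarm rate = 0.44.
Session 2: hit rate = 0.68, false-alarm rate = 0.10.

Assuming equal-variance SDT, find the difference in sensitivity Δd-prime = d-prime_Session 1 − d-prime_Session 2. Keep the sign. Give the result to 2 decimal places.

Δd-prime = -1.47

Session 1: z(0.55) = 0.126, z(0.44) = -0.151, d' = 0.277
Session 2: z(0.68) = 0.468, z(0.10) = -1.282, d' = 1.750
Δd' = d'_Session 1 − d'_Session 2 = 0.277 − 1.750 = -1.473
Session 2 has the higher sensitivity.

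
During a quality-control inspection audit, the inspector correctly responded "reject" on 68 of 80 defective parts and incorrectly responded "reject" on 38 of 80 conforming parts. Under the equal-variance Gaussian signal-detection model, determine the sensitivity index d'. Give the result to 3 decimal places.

d' = 1.099

H = 68/80 = 0.8500
FA = 38/80 = 0.4750
z(H) = z(0.8500) = 1.0364
z(FA) = z(0.4750) = -0.0627
d' = z(H) − z(FA) = 1.0364 − (-0.0627) = 1.0991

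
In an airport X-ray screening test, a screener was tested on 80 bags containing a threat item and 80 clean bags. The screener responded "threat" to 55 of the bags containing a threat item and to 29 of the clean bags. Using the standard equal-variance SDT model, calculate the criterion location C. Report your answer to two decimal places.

C = -0.07

H = 55/80 = 0.6875
FA = 29/80 = 0.3625
z(H) = z(0.6875) = 0.4888
z(FA) = z(0.3625) = -0.3518
c = −½·[z(H) + z(FA)] = −0.5 × (0.4888 + (-0.3518)) = -0.0685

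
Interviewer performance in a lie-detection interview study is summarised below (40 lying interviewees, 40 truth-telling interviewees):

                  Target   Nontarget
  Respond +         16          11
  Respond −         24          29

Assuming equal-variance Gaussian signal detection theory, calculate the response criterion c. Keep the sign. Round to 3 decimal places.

c = 0.426

H = 16/40 = 0.4000
FA = 11/40 = 0.2750
z(H) = -0.2533
z(FA) = -0.5978
c = −½·[z(H) + z(FA)] = −0.5 × (-0.2533 + (-0.5978)) = 0.42555
c > 0: the interviewer has a conservative response bias.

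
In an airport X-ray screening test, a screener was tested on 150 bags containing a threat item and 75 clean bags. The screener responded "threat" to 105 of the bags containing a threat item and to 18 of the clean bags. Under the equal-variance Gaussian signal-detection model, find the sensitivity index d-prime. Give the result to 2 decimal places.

H = 105/150 = 0.7000
FA = 18/75 = 0.2400
z(0.7000) = 0.5244, z(0.2400) = -0.7063
d' = z(H) − z(FA) = 0.5244 − (-0.7063) = 1.2307

d-prime = 1.23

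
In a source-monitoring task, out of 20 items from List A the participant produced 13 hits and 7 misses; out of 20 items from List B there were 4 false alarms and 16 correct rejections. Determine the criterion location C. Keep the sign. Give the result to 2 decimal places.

C = 0.23

H = 13/20 = 0.6500
FA = 4/20 = 0.2000
Φ⁻¹(H) = Φ⁻¹(0.6500) = 0.3853
Φ⁻¹(FA) = Φ⁻¹(0.2000) = -0.8416
c = −½·[z(H) + z(FA)] = −0.5 × (0.3853 + (-0.8416)) = 0.22815
c > 0: the participant has a conservative response bias.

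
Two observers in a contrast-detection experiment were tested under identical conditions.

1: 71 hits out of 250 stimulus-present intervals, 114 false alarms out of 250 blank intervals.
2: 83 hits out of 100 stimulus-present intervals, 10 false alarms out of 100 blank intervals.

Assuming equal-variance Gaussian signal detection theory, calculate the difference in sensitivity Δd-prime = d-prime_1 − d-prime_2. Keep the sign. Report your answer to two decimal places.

1: z(0.2840) = -0.571, z(0.4560) = -0.111, d' = -0.460
2: z(0.8300) = 0.954, z(0.1000) = -1.282, d' = 2.236
Δd' = d'_1 − d'_2 = -0.460 − 2.236 = -2.696
2 has the higher sensitivity.

Δd-prime = -2.70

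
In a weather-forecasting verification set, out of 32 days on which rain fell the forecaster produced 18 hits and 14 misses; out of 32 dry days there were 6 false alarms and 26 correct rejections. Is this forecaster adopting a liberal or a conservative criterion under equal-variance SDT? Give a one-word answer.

conservative

z(H) = 0.157, z(FA) = -0.887
c = −½·(z(H) + z(FA)) = 0.365
c > 0 → conservative criterion (biased toward responding “no”).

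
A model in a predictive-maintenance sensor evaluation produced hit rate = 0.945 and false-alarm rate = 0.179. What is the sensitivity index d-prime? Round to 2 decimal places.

z(H) = z(0.945) = 1.598
z(FA) = z(0.179) = -0.919
d' = z(H) − z(FA) = 1.598 − (-0.919) = 2.517

d-prime = 2.52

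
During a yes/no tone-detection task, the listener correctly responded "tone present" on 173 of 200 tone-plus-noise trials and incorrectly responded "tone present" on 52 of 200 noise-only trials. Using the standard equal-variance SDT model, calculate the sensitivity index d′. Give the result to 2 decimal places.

d′ = 1.75

H = 173/200 = 0.8650
FA = 52/200 = 0.2600
z(H) = 1.1031
z(FA) = -0.6433
d' = z(H) − z(FA) = 1.1031 − (-0.6433) = 1.7464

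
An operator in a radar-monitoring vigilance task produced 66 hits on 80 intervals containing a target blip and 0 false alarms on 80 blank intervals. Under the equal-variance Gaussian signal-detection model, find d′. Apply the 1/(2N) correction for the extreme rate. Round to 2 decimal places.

d′ = 3.43

The false-alarm rate is 0/80 = 0, so apply the 1/(2N) correction: FA → 1/(2·80) = 0.00625.
z(H) = z(0.82500) = 0.935
z(FA) = z(0.00625) = -2.498
d' = 0.935 − (-2.498) = 3.433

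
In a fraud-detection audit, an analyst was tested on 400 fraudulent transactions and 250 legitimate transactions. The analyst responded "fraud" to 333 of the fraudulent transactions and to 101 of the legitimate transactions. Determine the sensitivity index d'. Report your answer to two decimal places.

d' = 1.21

H = 333/400 = 0.8325
FA = 101/250 = 0.4040
z(0.8325) = 0.964, z(0.4040) = -0.243
d' = z(H) − z(FA) = 0.964 − (-0.243) = 1.207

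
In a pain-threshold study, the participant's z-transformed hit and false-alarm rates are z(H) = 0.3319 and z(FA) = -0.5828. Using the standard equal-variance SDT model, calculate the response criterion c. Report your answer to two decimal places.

c = −½·[z(H) + z(FA)] = −½·(0.3319 + (-0.5828)) = 0.12545
c > 0: the participant has a conservative response bias.

c = 0.13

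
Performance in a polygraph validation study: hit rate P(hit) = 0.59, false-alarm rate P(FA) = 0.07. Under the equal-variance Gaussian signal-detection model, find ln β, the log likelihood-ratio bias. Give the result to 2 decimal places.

z(0.59) = 0.228, z(0.07) = -1.476
ln β = −½·[z(H)² − z(FA)²] = −0.5 × (0.052 − 2.179) = 1.0635

ln β = 1.06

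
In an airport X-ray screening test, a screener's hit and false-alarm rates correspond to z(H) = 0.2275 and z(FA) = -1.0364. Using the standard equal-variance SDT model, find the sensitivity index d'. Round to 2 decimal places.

d' = z(H) − z(FA) = 0.2275 − (-1.0364) = 1.2639

d' = 1.26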